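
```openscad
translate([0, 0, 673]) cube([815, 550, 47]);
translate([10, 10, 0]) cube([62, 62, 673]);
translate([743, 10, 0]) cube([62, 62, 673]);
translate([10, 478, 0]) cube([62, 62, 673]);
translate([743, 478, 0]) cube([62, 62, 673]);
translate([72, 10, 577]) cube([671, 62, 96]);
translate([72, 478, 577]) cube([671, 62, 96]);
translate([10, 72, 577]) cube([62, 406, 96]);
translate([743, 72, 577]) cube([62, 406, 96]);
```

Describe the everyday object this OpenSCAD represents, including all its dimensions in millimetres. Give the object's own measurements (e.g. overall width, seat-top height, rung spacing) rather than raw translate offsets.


A rectangular dining table. The top is 815×550×47 mm with its upper surface at z = 720 mm. It stands on four 62×62 mm square legs, each inset 10 mm from the nearest pair of top edges, running from the floor to the underside of the top. Four apron rails, 62 mm thick and 96 mm tall, run between adjacent legs with their top edges flush with the underside of the top and their outer faces flush with the legs' outer faces.


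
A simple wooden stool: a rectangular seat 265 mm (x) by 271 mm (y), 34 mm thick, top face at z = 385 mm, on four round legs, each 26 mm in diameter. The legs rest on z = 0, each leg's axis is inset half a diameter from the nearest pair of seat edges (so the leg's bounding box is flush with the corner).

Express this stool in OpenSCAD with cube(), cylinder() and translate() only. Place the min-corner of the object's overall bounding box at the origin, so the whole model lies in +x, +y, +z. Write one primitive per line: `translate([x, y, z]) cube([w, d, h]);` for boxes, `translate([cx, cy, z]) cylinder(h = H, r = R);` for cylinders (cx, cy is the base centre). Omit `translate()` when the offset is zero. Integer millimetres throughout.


translate([0, 0, 351]) cube([265, 271, 34]);
translate([13, 13, 0]) cylinder(h = 351, r = 13);
translate([252, 13, 0]) cylinder(h = 351, r = 13);
translate([13, 258, 0]) cylinder(h = 351, r = 13);
translate([252, 258, 0]) cylinder(h = 351, r = 13);


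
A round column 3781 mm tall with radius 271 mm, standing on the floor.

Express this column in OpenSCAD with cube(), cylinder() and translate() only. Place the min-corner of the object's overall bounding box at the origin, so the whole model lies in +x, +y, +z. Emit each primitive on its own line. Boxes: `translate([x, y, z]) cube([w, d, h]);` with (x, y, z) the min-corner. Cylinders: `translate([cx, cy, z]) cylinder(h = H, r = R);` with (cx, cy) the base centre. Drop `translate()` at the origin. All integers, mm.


translate([271, 271, 0]) cylinder(h = 3781, r = 271);


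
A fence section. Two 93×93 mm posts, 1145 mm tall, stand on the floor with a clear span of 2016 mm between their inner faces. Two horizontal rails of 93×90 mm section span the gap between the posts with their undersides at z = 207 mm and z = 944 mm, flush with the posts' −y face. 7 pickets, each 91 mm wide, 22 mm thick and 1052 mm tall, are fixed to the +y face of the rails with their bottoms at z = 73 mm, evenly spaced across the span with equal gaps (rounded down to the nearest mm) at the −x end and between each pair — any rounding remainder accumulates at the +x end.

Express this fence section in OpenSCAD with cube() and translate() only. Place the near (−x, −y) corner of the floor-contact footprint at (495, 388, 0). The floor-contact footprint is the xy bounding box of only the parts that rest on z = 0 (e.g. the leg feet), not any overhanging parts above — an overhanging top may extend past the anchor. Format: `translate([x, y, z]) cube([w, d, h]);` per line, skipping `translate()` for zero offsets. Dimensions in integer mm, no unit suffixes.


translate([495, 388, 0]) cube([93, 93, 1145]);
translate([2604, 388, 0]) cube([93, 93, 1145]);
translate([588, 388, 207]) cube([2016, 93, 90]);
translate([588, 388, 944]) cube([2016, 93, 90]);
translate([760, 481, 73]) cube([91, 22, 1052]);
translate([1023, 481, 73]) cube([91, 22, 1052]);
translate([1286, 481, 73]) cube([91, 22, 1052]);
translate([1549, 481, 73]) cube([91, 22, 1052]);
translate([1812, 481, 73]) cube([91, 22, 1052]);
translate([2075, 481, 73]) cube([91, 22, 1052]);
translate([2338, 481, 73]) cube([91, 22, 1052]);


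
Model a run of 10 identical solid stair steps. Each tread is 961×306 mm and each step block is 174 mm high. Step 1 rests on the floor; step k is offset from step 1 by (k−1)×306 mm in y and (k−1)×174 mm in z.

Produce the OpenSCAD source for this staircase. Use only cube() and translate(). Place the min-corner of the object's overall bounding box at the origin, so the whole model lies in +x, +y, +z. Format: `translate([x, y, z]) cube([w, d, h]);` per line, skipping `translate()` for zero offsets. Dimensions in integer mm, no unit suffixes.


cube([961, 306, 174]);
translate([0, 306, 174]) cube([961, 306, 174]);
translate([0, 612, 348]) cube([961, 306, 174]);
translate([0, 918, 522]) cube([961, 306, 174]);
translate([0, 1224, 696]) cube([961, 306, 174]);
translate([0, 1530, 870]) cube([961, 306, 174]);
translate([0, 1836, 1044]) cube([961, 306, 174]);
translate([0, 2142, 1218]) cube([961, 306, 174]);
translate([0, 2448, 1392]) cube([961, 306, 174]);
translate([0, 2754, 1566]) cube([961, 306, 174]);


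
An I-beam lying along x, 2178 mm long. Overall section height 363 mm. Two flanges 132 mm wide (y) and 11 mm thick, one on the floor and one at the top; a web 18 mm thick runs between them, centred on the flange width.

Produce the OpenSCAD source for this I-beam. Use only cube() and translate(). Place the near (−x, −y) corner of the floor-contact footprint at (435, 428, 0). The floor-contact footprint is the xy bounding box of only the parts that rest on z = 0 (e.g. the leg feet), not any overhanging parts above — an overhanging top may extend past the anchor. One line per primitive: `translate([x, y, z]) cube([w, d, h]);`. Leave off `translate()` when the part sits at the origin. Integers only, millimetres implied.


translate([435, 428, 0]) cube([2178, 132, 11]);
translate([435, 485, 11]) cube([2178, 18, 341]);
translate([435, 428, 352]) cube([2178, 132, 11]);


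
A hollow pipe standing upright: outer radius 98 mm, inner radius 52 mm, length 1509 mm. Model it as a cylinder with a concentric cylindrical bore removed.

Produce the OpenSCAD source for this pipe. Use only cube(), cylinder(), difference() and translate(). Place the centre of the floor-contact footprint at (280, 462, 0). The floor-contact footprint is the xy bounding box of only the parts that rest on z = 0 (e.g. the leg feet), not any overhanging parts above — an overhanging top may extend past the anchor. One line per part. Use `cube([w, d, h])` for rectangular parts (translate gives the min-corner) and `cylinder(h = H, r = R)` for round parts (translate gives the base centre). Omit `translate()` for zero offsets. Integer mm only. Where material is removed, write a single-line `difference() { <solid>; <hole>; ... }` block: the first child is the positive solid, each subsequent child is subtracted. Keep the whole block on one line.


difference() { translate([280, 462, 0]) cylinder(h = 1509, r = 98); translate([280, 462, 0]) cylinder(h = 1509, r = 52); }


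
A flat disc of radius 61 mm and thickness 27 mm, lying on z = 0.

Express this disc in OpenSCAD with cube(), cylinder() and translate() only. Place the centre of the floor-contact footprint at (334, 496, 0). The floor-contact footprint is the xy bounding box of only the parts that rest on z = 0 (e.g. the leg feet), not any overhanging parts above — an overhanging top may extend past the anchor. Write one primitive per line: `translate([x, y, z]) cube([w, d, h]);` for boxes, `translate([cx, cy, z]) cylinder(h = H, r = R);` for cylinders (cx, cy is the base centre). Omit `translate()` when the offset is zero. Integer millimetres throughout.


translate([334, 496, 0]) cylinder(h = 27, r = 61);


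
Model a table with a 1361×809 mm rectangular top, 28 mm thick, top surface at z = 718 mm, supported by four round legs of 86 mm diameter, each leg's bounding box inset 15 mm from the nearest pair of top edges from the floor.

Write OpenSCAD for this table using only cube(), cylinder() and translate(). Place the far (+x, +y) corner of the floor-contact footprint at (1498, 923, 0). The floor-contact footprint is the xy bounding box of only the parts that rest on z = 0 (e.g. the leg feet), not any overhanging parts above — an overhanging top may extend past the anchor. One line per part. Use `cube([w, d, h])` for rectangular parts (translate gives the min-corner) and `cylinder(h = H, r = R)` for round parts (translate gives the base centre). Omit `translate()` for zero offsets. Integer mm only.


translate([152, 129, 690]) cube([1361, 809, 28]);
translate([210, 187, 0]) cylinder(h = 690, r = 43);
translate([1455, 187, 0]) cylinder(h = 690, r = 43);
translate([210, 880, 0]) cylinder(h = 690, r = 43);
translate([1455, 880, 0]) cylinder(h = 690, r = 43);


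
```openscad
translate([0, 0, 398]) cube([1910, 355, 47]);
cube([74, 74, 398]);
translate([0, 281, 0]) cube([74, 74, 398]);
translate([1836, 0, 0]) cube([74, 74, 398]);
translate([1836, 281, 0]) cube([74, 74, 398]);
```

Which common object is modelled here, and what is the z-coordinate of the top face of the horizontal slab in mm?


A bench. The seat-top height is 445 mm.

A long slab on four corner posts — a bench. The slab sits at z = 398 with thickness 47, so the top is 398 + 47 = 445 mm.


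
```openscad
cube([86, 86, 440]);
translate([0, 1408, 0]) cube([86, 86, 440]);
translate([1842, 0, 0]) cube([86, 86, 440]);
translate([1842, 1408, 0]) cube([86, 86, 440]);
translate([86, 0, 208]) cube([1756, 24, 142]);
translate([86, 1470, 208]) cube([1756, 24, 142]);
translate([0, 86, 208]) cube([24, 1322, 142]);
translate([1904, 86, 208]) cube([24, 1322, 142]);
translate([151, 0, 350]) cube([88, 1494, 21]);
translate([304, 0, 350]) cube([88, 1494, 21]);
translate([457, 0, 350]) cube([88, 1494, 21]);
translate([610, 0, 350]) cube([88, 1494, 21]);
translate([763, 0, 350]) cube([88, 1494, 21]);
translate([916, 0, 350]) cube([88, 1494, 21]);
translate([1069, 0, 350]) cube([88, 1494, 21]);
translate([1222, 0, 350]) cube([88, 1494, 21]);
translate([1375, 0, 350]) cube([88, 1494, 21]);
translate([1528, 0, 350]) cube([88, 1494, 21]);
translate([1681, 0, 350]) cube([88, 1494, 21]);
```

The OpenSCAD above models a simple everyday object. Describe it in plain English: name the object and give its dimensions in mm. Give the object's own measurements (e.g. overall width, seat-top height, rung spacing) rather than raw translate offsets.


A bed frame 1928 mm long (x) by 1494 mm wide (y). Four 86×86 mm corner posts, 440 mm tall, at the corners of the footprint. Four rails of 24 mm thickness and 142 mm height run between adjacent posts with their undersides at z = 208 mm, their outer faces flush with the outside of the frame (the two x-running rails run between the posts' inner faces; the two y-running rails run between the posts' inner faces). 11 slats, each 88 mm wide (x) and 21 mm thick, lie across the top of the two x-running rails, running the full 1494 mm width of the frame in y; along x they sit between the end posts with a 65 mm gap after the −x posts and between neighbouring slats, leaving 73 mm before the +x posts.


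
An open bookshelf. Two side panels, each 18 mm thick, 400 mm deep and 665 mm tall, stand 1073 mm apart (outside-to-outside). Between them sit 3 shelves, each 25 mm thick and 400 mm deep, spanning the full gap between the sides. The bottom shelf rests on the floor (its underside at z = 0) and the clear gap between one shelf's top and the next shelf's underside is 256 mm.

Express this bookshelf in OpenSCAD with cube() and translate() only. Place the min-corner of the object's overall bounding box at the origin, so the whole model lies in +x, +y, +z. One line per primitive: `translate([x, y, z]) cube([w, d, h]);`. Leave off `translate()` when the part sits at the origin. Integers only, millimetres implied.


cube([18, 400, 665]);
translate([1055, 0, 0]) cube([18, 400, 665]);
translate([18, 0, 0]) cube([1037, 400, 25]);
translate([18, 0, 281]) cube([1037, 400, 25]);
translate([18, 0, 562]) cube([1037, 400, 25]);


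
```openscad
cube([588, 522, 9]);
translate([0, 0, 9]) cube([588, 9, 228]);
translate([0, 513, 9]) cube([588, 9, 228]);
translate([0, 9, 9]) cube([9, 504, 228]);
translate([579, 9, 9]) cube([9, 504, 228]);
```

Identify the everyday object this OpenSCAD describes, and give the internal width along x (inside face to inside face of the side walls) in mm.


An open box. The internal width is 570 mm.

A 588×522 base slab with four walls standing on it — an open box. The base is 588 mm wide and the walls are 9 mm thick, so the internal width is 588 − 2 × 9 = 570 mm.


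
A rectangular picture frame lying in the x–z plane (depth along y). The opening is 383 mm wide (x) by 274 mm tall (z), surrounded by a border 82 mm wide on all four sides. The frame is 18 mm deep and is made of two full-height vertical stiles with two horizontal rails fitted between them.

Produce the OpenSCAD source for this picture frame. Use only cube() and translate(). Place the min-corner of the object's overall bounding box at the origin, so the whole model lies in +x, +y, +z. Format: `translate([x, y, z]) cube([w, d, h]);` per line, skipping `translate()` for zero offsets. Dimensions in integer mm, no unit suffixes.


cube([82, 18, 438]);
translate([465, 0, 0]) cube([82, 18, 438]);
translate([82, 0, 0]) cube([383, 18, 82]);
translate([82, 0, 356]) cube([383, 18, 82]);


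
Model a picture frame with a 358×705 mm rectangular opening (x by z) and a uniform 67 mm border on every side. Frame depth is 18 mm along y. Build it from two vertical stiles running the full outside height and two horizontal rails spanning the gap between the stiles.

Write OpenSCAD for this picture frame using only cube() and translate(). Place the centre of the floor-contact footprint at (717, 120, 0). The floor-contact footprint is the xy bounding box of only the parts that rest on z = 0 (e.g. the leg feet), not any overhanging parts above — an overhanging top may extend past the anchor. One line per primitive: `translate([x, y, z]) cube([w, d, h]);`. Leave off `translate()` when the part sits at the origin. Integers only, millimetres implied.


translate([471, 111, 0]) cube([67, 18, 839]);
translate([896, 111, 0]) cube([67, 18, 839]);
translate([538, 111, 0]) cube([358, 18, 67]);
translate([538, 111, 772]) cube([358, 18, 67]);


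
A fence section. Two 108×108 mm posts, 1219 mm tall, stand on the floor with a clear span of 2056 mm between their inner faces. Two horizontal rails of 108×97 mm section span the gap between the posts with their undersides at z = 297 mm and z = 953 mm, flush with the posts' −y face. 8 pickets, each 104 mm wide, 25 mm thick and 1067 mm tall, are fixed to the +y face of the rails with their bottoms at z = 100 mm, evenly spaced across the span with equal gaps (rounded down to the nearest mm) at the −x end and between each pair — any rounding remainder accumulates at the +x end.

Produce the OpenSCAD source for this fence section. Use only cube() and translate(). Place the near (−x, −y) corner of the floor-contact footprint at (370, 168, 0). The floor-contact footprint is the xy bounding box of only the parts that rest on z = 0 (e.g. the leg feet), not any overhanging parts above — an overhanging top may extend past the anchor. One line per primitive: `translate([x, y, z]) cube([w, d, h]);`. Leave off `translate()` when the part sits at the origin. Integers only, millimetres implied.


translate([370, 168, 0]) cube([108, 108, 1219]);
translate([2534, 168, 0]) cube([108, 108, 1219]);
translate([478, 168, 297]) cube([2056, 108, 97]);
translate([478, 168, 953]) cube([2056, 108, 97]);
translate([614, 276, 100]) cube([104, 25, 1067]);
translate([854, 276, 100]) cube([104, 25, 1067]);
translate([1094, 276, 100]) cube([104, 25, 1067]);
translate([1334, 276, 100]) cube([104, 25, 1067]);
translate([1574, 276, 100]) cube([104, 25, 1067]);
translate([1814, 276, 100]) cube([104, 25, 1067]);
translate([2054, 276, 100]) cube([104, 25, 1067]);
translate([2294, 276, 100]) cube([104, 25, 1067]);


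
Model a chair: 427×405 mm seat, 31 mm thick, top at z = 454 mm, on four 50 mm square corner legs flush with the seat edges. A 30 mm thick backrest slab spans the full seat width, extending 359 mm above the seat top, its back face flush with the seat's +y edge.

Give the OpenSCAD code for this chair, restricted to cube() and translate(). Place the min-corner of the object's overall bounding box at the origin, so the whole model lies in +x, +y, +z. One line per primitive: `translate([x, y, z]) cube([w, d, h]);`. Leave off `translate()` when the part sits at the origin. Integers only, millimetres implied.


translate([0, 0, 423]) cube([427, 405, 31]);
cube([50, 50, 423]);
translate([377, 0, 0]) cube([50, 50, 423]);
translate([0, 355, 0]) cube([50, 50, 423]);
translate([377, 355, 0]) cube([50, 50, 423]);
translate([0, 375, 454]) cube([427, 30, 359]);


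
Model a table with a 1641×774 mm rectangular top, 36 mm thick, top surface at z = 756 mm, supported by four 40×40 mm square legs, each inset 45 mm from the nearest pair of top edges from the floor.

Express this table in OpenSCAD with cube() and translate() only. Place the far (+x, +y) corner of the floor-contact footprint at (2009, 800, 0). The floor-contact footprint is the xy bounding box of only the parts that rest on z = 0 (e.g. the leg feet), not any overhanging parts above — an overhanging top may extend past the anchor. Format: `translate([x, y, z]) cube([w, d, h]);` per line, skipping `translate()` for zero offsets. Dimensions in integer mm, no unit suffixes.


translate([413, 71, 720]) cube([1641, 774, 36]);
translate([458, 116, 0]) cube([40, 40, 720]);
translate([1969, 116, 0]) cube([40, 40, 720]);
translate([458, 760, 0]) cube([40, 40, 720]);
translate([1969, 760, 0]) cube([40, 40, 720]);


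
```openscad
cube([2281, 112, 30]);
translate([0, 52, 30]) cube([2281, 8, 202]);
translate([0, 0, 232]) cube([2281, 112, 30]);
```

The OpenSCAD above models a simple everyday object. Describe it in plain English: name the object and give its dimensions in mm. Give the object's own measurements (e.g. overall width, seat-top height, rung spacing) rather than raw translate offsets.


An I-beam lying along x, 2281 mm long. Overall section height 262 mm. Two flanges 112 mm wide (y) and 30 mm thick, one on the floor and one at the top; a web 8 mm thick runs between them, centred on the flange width.


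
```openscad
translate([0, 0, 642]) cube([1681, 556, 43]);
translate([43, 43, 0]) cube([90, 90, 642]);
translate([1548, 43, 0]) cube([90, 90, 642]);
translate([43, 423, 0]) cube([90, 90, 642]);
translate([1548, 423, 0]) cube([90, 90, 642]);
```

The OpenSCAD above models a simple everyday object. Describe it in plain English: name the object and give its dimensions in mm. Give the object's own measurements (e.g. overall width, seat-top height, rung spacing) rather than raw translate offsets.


A rectangular dining table. The top is 1681×556×43 mm with its upper surface at z = 685 mm. It stands on four 90×90 mm square legs, each inset 43 mm from the nearest pair of top edges, running from the floor to the underside of the top.


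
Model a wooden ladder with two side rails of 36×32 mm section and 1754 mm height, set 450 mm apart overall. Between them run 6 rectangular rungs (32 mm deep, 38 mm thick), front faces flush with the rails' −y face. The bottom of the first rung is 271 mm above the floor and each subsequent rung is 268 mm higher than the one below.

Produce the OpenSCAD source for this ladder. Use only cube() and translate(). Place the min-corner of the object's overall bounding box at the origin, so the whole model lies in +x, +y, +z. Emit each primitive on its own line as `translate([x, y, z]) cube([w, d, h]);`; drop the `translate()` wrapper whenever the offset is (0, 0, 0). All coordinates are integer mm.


cube([36, 32, 1754]);
translate([414, 0, 0]) cube([36, 32, 1754]);
translate([36, 0, 271]) cube([378, 32, 38]);
translate([36, 0, 539]) cube([378, 32, 38]);
translate([36, 0, 807]) cube([378, 32, 38]);
translate([36, 0, 1075]) cube([378, 32, 38]);
translate([36, 0, 1343]) cube([378, 32, 38]);
translate([36, 0, 1611]) cube([378, 32, 38]);


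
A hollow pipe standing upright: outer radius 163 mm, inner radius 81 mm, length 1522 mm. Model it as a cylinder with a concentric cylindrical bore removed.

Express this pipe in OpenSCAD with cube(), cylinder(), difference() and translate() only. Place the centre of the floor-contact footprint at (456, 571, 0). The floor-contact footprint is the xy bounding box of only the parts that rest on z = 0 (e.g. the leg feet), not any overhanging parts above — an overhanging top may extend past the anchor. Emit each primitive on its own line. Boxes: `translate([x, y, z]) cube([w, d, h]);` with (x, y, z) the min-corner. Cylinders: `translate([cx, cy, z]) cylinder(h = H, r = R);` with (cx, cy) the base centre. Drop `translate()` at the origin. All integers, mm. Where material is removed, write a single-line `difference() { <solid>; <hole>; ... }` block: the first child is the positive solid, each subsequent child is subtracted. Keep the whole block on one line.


difference() { translate([456, 571, 0]) cylinder(h = 1522, r = 163); translate([456, 571, 0]) cylinder(h = 1522, r = 81); }


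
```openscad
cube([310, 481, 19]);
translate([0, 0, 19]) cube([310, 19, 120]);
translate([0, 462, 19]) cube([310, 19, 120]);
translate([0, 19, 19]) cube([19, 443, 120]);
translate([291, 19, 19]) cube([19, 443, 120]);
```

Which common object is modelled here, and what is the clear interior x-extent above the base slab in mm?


An open box. The internal width is 272 mm.

A 310×481 base slab with four walls standing on it — an open box. The base is 310 mm wide and the walls are 19 mm thick, so the internal width is 310 − 2 × 19 = 272 mm.


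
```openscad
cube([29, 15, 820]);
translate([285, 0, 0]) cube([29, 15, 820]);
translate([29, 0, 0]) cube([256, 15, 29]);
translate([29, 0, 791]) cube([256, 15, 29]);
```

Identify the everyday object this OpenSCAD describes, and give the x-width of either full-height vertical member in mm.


A picture frame. The border width is 29 mm.

Four thin pieces enclosing a rectangular opening — a picture frame. The two full-height stiles are 820 mm tall; the top rail sits at z = 791 and is 29 mm tall, so the border above the opening is 820 − 791 = 29 mm, matching the stile x-width.


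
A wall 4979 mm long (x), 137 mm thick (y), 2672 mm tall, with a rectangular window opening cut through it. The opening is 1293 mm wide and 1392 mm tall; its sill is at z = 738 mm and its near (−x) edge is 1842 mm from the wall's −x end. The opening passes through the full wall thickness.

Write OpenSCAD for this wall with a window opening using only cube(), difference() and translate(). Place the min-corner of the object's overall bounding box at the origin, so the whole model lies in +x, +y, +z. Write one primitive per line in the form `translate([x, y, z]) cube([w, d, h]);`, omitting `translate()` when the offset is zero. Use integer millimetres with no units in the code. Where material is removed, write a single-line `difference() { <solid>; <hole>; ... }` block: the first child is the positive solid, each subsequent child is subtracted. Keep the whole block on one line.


difference() { cube([4979, 137, 2672]); translate([1842, 0, 738]) cube([1293, 137, 1392]); }


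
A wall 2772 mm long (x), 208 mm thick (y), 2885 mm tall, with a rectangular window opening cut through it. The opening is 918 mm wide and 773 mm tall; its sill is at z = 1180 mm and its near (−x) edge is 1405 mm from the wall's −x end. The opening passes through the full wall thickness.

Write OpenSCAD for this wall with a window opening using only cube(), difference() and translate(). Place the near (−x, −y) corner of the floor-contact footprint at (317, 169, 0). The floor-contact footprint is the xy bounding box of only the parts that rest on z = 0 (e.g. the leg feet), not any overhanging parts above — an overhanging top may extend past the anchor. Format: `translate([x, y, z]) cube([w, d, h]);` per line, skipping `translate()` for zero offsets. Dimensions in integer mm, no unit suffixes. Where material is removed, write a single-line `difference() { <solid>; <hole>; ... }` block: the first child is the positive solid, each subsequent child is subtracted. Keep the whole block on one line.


difference() { translate([317, 169, 0]) cube([2772, 208, 2885]); translate([1722, 169, 1180]) cube([918, 208, 773]); }


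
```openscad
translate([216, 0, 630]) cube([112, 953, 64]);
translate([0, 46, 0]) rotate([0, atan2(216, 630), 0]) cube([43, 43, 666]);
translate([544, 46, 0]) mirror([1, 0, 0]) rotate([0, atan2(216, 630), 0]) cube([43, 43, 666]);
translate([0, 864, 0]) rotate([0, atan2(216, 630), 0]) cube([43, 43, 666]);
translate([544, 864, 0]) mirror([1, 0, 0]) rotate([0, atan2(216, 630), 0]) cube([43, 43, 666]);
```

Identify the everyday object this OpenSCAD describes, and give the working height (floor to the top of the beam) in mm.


A sawhorse. The overall height is 694 mm.

A beam across two mirrored pairs of raked legs — a sawhorse. The beam's underside is at z = 630 (matching the legs' vertical rise in atan2(216, 630)) and the beam is 64 mm tall, so its top is at 630 + 64 = 694 mm. The raked legs top out at the beam's underside, so that is the highest point.


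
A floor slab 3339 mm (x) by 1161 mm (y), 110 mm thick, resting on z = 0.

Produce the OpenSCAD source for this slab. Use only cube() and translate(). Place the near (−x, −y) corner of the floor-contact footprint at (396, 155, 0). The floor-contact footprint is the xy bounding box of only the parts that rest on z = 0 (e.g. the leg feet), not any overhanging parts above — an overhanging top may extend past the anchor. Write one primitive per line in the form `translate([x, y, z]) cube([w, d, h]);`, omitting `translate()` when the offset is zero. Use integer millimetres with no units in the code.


translate([396, 155, 0]) cube([3339, 1161, 110]);


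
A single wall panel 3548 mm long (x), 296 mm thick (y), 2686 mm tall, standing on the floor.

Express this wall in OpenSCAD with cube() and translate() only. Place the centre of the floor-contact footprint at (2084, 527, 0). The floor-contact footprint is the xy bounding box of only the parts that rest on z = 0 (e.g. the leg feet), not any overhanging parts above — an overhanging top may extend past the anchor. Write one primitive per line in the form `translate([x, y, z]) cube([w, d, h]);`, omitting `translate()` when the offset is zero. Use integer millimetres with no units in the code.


translate([310, 379, 0]) cube([3548, 296, 2686]);


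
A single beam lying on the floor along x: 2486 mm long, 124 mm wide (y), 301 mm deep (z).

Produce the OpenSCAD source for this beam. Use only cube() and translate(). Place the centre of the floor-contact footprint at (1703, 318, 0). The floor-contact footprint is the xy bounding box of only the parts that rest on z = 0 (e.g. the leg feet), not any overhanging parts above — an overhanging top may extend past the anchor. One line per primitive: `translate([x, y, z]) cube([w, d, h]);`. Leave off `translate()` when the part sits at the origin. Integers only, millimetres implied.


translate([460, 256, 0]) cube([2486, 124, 301]);


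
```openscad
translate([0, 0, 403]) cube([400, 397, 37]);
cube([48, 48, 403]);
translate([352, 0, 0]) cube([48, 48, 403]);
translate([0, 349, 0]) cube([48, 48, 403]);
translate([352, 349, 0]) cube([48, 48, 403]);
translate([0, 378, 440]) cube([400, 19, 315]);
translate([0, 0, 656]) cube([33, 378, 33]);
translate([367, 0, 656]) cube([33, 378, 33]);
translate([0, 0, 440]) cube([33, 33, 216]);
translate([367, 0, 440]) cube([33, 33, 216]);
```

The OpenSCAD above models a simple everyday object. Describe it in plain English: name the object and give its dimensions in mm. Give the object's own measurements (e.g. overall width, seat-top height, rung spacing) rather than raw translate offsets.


A chair. The seat is a 400×397×37 mm slab with its top at z = 440 mm, on four 48×48 mm corner legs (flush with the seat edges, standing on z = 0). A flat backrest 19 mm thick, 315 mm tall, spans the full seat width and rises from the seat top along its +y edge, rear face flush with the rear of the seat. Two armrests of 33×33 mm section run along each side from the seat's front edge to the front of the backrest, top faces 249 mm above the seat top and outer faces flush with the seat's x-edges; a 33×33 mm post under the front of each armrest stands on the seat at the front corner.


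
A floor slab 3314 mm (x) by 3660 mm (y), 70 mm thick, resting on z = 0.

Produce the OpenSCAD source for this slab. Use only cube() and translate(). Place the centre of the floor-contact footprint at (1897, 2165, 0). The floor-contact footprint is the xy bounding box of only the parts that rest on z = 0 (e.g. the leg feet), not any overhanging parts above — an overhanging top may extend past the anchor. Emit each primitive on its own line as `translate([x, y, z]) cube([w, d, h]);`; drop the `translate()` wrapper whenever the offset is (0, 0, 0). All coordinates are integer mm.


translate([240, 335, 0]) cube([3314, 3660, 70]);


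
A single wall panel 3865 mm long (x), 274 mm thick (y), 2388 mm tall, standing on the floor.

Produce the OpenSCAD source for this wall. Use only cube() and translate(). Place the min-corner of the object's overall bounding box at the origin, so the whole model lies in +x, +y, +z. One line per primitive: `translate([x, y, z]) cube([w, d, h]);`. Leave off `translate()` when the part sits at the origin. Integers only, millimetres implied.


cube([3865, 274, 2388]);


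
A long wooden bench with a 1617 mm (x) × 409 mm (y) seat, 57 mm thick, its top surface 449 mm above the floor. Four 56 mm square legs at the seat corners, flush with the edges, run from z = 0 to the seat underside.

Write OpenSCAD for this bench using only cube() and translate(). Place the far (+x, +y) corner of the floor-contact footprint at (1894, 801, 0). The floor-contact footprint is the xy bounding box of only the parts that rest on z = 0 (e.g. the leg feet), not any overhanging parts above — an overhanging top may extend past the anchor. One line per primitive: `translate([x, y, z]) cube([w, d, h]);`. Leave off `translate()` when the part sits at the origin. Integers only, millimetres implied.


translate([277, 392, 392]) cube([1617, 409, 57]);
translate([277, 392, 0]) cube([56, 56, 392]);
translate([277, 745, 0]) cube([56, 56, 392]);
translate([1838, 392, 0]) cube([56, 56, 392]);
translate([1838, 745, 0]) cube([56, 56, 392]);


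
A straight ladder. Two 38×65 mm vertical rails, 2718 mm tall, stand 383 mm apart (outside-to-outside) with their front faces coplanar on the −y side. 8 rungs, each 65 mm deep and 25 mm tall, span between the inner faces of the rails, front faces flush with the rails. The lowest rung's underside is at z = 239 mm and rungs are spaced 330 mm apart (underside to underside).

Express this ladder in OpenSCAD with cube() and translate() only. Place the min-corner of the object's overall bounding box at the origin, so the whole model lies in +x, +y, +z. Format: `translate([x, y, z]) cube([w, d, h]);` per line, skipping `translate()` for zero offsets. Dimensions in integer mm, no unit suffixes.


cube([38, 65, 2718]);
translate([345, 0, 0]) cube([38, 65, 2718]);
translate([38, 0, 239]) cube([307, 65, 25]);
translate([38, 0, 569]) cube([307, 65, 25]);
translate([38, 0, 899]) cube([307, 65, 25]);
translate([38, 0, 1229]) cube([307, 65, 25]);
translate([38, 0, 1559]) cube([307, 65, 25]);
translate([38, 0, 1889]) cube([307, 65, 25]);
translate([38, 0, 2219]) cube([307, 65, 25]);
translate([38, 0, 2549]) cube([307, 65, 25]);


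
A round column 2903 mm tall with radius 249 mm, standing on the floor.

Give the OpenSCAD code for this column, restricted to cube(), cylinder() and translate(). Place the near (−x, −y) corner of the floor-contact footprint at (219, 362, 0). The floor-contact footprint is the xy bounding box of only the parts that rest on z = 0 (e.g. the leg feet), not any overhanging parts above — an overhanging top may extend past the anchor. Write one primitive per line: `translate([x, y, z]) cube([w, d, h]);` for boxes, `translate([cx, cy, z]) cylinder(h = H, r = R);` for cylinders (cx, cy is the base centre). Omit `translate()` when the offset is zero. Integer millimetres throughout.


translate([468, 611, 0]) cylinder(h = 2903, r = 249);


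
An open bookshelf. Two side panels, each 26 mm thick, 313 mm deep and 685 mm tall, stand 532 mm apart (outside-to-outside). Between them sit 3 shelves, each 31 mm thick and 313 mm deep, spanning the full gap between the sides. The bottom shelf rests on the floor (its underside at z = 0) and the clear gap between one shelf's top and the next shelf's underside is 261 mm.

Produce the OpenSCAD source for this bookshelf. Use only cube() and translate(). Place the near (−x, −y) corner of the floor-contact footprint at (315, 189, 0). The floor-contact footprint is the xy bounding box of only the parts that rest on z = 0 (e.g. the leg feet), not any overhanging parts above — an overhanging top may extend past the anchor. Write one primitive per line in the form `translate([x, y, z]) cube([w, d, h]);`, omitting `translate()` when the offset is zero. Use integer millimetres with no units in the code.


translate([315, 189, 0]) cube([26, 313, 685]);
translate([821, 189, 0]) cube([26, 313, 685]);
translate([341, 189, 0]) cube([480, 313, 31]);
translate([341, 189, 292]) cube([480, 313, 31]);
translate([341, 189, 584]) cube([480, 313, 31]);


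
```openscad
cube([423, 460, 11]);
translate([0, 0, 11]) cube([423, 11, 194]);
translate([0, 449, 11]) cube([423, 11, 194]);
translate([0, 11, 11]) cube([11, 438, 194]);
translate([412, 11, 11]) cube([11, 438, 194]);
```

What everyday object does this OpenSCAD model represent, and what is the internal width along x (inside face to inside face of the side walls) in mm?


An open box. The internal width is 401 mm.

A 423×460 base slab with four walls standing on it — an open box. The base is 423 mm wide and the walls are 11 mm thick, so the internal width is 423 − 2 × 11 = 401 mm.


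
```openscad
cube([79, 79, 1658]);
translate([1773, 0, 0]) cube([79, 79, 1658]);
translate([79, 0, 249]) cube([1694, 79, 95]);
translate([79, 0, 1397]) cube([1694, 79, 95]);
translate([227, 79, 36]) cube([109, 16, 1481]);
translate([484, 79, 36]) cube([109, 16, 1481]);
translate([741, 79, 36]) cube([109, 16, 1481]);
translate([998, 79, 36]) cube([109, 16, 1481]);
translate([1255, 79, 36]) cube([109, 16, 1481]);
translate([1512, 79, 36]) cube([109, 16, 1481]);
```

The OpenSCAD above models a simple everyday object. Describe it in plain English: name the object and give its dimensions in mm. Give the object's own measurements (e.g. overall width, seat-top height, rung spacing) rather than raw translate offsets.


A fence section. Two 79×79 mm posts, 1658 mm tall, stand on the floor with a clear span of 1694 mm between their inner faces. Two horizontal rails of 79×95 mm section span the gap between the posts with their undersides at z = 249 mm and z = 1397 mm, flush with the posts' −y face. 6 pickets, each 109 mm wide, 16 mm thick and 1481 mm tall, are fixed to the +y face of the rails with their bottoms at z = 36 mm, spaced across the span with a 148 mm gap after the −x post and between neighbouring pickets, with 152 mm left before the +x post.


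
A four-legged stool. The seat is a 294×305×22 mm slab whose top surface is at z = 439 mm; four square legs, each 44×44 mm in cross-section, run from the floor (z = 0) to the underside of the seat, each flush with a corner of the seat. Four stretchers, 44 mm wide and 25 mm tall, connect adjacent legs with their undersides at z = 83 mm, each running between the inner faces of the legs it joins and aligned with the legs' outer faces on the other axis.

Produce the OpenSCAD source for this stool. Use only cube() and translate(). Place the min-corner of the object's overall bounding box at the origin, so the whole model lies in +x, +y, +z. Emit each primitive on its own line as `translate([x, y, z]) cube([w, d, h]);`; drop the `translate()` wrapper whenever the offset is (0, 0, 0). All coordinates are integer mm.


translate([0, 0, 417]) cube([294, 305, 22]);
cube([44, 44, 417]);
translate([250, 0, 0]) cube([44, 44, 417]);
translate([0, 261, 0]) cube([44, 44, 417]);
translate([250, 261, 0]) cube([44, 44, 417]);
translate([44, 0, 83]) cube([206, 44, 25]);
translate([44, 261, 83]) cube([206, 44, 25]);
translate([0, 44, 83]) cube([44, 217, 25]);
translate([250, 44, 83]) cube([44, 217, 25]);


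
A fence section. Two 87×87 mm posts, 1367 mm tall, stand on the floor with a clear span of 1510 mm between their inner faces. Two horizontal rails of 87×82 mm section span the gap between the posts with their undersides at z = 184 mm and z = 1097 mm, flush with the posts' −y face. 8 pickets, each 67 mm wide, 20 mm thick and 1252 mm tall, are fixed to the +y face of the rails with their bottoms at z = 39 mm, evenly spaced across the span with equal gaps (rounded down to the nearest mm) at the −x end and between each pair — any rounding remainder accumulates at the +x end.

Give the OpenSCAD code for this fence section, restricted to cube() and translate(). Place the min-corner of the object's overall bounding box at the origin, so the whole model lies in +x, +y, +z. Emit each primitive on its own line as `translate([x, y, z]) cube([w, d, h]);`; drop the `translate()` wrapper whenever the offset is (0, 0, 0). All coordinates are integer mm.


cube([87, 87, 1367]);
translate([1597, 0, 0]) cube([87, 87, 1367]);
translate([87, 0, 184]) cube([1510, 87, 82]);
translate([87, 0, 1097]) cube([1510, 87, 82]);
translate([195, 87, 39]) cube([67, 20, 1252]);
translate([370, 87, 39]) cube([67, 20, 1252]);
translate([545, 87, 39]) cube([67, 20, 1252]);
translate([720, 87, 39]) cube([67, 20, 1252]);
translate([895, 87, 39]) cube([67, 20, 1252]);
translate([1070, 87, 39]) cube([67, 20, 1252]);
translate([1245, 87, 39]) cube([67, 20, 1252]);
translate([1420, 87, 39]) cube([67, 20, 1252]);


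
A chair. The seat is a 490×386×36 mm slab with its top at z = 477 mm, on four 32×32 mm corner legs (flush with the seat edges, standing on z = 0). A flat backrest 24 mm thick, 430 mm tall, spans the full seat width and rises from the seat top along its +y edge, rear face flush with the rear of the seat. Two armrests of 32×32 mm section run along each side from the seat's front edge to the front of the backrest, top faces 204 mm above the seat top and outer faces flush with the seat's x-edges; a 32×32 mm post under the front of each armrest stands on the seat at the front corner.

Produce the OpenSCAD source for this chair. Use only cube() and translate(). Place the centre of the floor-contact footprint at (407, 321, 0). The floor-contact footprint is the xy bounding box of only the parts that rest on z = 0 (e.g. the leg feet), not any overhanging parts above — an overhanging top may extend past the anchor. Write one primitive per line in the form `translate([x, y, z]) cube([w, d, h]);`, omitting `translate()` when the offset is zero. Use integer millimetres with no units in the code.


// leg_h = 477 - 36 = 441
// arm post h = 204 - 32 = 172
translate([162, 128, 441]) cube([490, 386, 36]);
translate([162, 128, 0]) cube([32, 32, 441]);
translate([620, 128, 0]) cube([32, 32, 441]);
translate([162, 482, 0]) cube([32, 32, 441]);
translate([620, 482, 0]) cube([32, 32, 441]);
translate([162, 490, 477]) cube([490, 24, 430]);
translate([162, 128, 649]) cube([32, 362, 32]);
translate([620, 128, 649]) cube([32, 362, 32]);
translate([162, 128, 477]) cube([32, 32, 172]);
translate([620, 128, 477]) cube([32, 32, 172]);


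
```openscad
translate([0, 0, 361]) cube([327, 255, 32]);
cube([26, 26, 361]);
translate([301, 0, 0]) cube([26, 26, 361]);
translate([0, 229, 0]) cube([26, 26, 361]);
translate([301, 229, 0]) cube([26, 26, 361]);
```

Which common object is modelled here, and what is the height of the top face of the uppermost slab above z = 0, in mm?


A stool. The seat height is 393 mm.

A 327×255×32 slab at z = 361 on four corner posts — a stool. The seat top is 361 + 32 = 393 mm.
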